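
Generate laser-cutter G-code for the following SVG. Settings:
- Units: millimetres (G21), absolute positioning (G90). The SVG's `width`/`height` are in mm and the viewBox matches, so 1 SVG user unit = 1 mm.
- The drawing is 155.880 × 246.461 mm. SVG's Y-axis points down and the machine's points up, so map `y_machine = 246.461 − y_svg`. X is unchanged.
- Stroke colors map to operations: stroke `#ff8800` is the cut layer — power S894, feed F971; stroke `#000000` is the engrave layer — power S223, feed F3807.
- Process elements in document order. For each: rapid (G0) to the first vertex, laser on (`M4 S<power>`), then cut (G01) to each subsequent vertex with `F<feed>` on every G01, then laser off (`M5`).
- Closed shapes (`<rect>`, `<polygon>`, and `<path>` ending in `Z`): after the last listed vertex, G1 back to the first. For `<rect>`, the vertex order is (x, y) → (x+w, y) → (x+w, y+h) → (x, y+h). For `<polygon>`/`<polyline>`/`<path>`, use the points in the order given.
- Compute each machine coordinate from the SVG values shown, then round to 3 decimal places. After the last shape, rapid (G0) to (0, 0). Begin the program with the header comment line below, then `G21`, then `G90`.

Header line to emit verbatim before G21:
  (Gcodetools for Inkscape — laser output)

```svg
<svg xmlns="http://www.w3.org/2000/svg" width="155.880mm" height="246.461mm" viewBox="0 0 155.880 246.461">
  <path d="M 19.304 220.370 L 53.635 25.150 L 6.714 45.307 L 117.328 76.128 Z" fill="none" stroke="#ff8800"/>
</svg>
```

viewBox `0 0 155.880 246.461` with mm width/height → 1 unit = 1 mm. Flip: y_m = 246.461 − y_svg.

**Shape 1** — `<path>` closed polygon, stroke `#ff8800` → cut (S894, F971). Machine vertices: (19.304,26.091) → (53.635,221.311) → (6.714,201.154) → (117.328,170.333) → (19.304,26.091). Closed: final G1 returns to the first vertex.

(Gcodetools for Inkscape — laser output)
G21
G90
G0 X19.304 Y26.091
M4 S894
G01 X53.635 Y221.311 F971
G01 X6.714 Y201.154 F971
G01 X117.328 Y170.333 F971
G01 X19.304 Y26.091 F971
M5
G0 X0.000 Y0.000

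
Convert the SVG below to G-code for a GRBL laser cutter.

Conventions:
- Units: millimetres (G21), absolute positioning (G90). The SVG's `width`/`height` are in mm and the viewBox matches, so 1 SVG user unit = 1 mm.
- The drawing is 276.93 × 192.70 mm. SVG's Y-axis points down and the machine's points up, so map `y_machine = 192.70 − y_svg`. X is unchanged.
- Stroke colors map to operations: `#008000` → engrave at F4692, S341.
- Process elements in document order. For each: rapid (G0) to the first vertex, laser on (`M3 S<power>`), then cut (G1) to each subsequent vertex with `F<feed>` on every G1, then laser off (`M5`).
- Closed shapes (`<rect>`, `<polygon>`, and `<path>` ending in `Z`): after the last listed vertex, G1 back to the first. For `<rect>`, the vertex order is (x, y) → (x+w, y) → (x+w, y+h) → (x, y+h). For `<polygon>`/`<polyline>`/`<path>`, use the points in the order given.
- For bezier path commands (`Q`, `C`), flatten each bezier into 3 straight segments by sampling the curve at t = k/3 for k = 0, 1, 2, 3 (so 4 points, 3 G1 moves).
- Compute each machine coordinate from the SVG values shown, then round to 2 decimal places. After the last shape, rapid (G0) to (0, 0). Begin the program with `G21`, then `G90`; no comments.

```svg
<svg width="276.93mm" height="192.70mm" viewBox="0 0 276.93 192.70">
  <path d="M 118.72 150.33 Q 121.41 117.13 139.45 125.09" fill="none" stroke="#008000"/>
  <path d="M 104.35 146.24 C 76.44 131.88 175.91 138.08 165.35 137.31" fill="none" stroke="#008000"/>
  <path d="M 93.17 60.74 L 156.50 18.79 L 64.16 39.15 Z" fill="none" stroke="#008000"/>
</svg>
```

Since the viewBox matches the mm dimensions, user units are millimetres directly. The only transform is the Y-flip y_m = 192.70 − y_svg.

Shape 1 is a quadratic bezier drawn with `<path>`. Its stroke #008000 means engrave at S341, F4692. After flipping Y the toolpath is (118.72,42.37) → (122.22,59.93) → (129.13,68.34) → (139.45,67.61).

Shape 2 is a cubic bezier drawn with `<path>`. Its stroke #008000 means engrave at S341, F4692. After flipping Y the toolpath is (104.35,46.46) → (110.11,54.99) → (148.03,55.92) → (165.35,55.39).

Shape 3 is a closed polygon drawn with `<path>`. Its stroke #008000 means engrave at S341, F4692. After flipping Y the toolpath is (93.17,131.96) → (156.50,173.91) → (64.16,153.55) → (93.17,131.96), returning to the start.

G21
G90
G0 X118.72 Y42.37
M3 S341
G1 X122.22 Y59.93 F4692
G1 X129.13 Y68.34 F4692
G1 X139.45 Y67.61 F4692
M5
G0 X104.35 Y46.46
M3 S341
G1 X110.11 Y54.99 F4692
G1 X148.03 Y55.92 F4692
G1 X165.35 Y55.39 F4692
M5
G0 X93.17 Y131.96
M3 S341
G1 X156.50 Y173.91 F4692
G1 X64.16 Y153.55 F4692
G1 X93.17 Y131.96 F4692
M5
G0 X0.00 Y0.00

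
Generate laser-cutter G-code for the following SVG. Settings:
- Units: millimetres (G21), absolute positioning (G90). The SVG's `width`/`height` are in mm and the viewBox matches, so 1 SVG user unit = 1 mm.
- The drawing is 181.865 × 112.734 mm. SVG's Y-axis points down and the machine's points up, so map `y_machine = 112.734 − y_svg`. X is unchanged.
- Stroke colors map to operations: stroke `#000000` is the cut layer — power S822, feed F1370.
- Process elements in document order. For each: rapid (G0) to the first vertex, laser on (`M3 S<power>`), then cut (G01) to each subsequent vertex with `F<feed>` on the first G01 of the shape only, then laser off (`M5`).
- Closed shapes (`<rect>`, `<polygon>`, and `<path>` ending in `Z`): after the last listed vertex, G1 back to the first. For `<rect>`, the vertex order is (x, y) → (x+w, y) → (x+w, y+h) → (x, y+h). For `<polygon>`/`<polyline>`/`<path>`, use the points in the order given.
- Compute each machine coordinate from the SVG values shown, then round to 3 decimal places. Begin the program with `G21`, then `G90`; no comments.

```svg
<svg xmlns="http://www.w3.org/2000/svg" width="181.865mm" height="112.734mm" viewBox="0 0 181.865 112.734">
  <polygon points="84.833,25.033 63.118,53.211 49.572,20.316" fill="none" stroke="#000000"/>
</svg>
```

G21
G90
G0 X84.833 Y87.701
M3 S822
G01 X63.118 Y59.523 F1370
G01 X49.572 Y92.418
G01 X84.833 Y87.701
M5

viewBox `0 0 181.865 112.734` with mm width/height → 1 unit = 1 mm. Flip: y_m = 112.734 − y_svg.

**Shape 1** — `<polygon>` regular polygon, stroke `#000000` → cut (S822, F1370). Machine vertices: (84.833,87.701) → (63.118,59.523) → (49.572,92.418) → (84.833,87.701). Closed: final G1 returns to the first vertex.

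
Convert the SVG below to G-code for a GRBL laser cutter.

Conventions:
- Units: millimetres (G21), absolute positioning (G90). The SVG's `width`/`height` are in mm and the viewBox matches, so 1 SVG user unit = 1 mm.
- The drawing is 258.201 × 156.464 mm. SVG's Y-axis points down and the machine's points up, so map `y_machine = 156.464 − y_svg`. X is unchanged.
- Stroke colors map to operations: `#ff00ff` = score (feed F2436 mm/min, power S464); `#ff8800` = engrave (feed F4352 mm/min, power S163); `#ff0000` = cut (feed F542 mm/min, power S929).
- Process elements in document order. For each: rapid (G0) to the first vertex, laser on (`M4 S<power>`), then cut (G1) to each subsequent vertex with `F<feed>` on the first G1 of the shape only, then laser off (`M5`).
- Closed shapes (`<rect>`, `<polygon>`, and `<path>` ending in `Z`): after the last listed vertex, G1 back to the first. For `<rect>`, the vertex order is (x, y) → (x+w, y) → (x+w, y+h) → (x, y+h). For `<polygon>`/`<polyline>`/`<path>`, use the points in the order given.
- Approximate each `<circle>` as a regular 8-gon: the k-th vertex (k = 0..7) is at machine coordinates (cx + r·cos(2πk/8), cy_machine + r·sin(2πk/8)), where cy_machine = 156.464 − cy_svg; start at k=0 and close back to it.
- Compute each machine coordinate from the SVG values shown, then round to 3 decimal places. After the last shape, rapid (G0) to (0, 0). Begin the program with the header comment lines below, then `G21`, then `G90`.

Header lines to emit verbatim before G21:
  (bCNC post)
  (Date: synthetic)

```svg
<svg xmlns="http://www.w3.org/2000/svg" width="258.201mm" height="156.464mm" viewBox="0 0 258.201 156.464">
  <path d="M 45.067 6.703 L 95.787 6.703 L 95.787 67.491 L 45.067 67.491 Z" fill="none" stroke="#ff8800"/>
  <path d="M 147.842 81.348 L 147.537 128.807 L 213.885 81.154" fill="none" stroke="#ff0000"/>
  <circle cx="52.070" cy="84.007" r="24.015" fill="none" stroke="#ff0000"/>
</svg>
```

(bCNC post)
(Date: synthetic)
G21
G90
G0 X45.067 Y149.761
M4 S163
G1 X95.787 Y149.761 F4352
G1 X95.787 Y88.973
G1 X45.067 Y88.973
G1 X45.067 Y149.761
M5
G0 X147.842 Y75.116
M4 S929
G1 X147.537 Y27.657 F542
G1 X213.885 Y75.310
M5
G0 X76.085 Y72.457
M4 S929
G1 X69.051 Y89.438 F542
G1 X52.070 Y96.472
G1 X35.089 Y89.438
G1 X28.055 Y72.457
G1 X35.089 Y55.476
G1 X52.070 Y48.442
G1 X69.051 Y55.476
G1 X76.085 Y72.457
M5
G0 X0.000 Y0.000

viewBox `0 0 258.201 156.464` with mm width/height → 1 unit = 1 mm. Flip: y_m = 156.464 − y_svg.

**Shape 1** — `<path>` rectangle, stroke `#ff8800` → engrave (S163, F4352). Machine vertices: (45.067,149.761) → (95.787,149.761) → (95.787,88.973) → (45.067,88.973) → (45.067,149.761). Closed: final G1 returns to the first vertex.

**Shape 2** — `<path>` open polyline, stroke `#ff0000` → cut (S929, F542). Machine vertices: (147.842,75.116) → (147.537,27.657) → (213.885,75.310). Open path.

**Shape 3** — `<circle>` circle, stroke `#ff0000` → cut (S929, F542). Machine vertices: (76.085,72.457) → (69.051,89.438) → (52.070,96.472) → (35.089,89.438) → (28.055,72.457) → (35.089,55.476) → (52.070,48.442) → (69.051,55.476) → (76.085,72.457). Closed: final G1 returns to the first vertex.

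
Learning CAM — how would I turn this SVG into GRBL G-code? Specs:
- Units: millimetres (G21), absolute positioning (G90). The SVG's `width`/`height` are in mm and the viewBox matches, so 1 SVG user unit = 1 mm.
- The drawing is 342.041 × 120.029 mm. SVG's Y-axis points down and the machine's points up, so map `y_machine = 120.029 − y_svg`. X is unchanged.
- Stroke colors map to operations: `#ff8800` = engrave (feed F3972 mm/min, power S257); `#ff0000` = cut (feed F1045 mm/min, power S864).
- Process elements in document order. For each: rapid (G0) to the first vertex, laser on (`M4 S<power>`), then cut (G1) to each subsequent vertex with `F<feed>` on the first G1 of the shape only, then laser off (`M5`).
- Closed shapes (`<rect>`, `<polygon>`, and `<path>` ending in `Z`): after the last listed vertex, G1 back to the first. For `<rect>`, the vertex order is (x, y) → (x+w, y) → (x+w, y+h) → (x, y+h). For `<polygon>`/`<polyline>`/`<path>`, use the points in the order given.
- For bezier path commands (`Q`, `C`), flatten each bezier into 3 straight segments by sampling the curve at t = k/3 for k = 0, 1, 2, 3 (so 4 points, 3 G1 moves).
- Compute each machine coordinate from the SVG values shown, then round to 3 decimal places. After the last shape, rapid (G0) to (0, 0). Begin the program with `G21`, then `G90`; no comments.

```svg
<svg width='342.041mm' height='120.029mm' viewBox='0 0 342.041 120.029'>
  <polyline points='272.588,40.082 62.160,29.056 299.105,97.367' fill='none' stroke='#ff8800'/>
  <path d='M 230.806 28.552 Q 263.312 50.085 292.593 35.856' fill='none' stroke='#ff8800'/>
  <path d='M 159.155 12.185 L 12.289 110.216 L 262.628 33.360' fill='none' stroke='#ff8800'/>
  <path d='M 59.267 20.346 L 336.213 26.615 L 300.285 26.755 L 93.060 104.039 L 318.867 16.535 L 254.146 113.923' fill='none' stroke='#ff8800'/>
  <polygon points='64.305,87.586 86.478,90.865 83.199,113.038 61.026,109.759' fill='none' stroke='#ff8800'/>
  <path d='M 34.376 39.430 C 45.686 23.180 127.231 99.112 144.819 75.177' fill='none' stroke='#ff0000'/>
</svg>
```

G21
G90
G0 X272.588 Y79.947
M4 S257
G1 X62.160 Y90.973 F3972
G1 X299.105 Y22.662
M5
G0 X230.806 Y91.477
M4 S257
G1 X252.118 Y81.095 F3972
G1 X272.714 Y78.661
G1 X292.593 Y84.173
M5
G0 X159.155 Y107.844
M4 S257
G1 X12.289 Y9.813 F3972
G1 X262.628 Y86.669
M5
G0 X59.267 Y99.683
M4 S257
G1 X336.213 Y93.414 F3972
G1 X300.285 Y93.274
G1 X93.060 Y15.990
G1 X318.867 Y103.494
G1 X254.146 Y6.106
M5
G0 X64.305 Y32.443
M4 S257
G1 X86.478 Y29.164 F3972
G1 X83.199 Y6.991
G1 X61.026 Y10.270
G1 X64.305 Y32.443
M5
G0 X34.376 Y80.599
M4 S864
G1 X64.128 Y73.235 F1045
G1 X110.882 Y47.093
G1 X144.819 Y44.852
M5
G0 X0.000 Y0.000

Since the viewBox matches the mm dimensions, user units are millimetres directly. The only transform is the Y-flip y_m = 120.029 − y_svg.

Shape 1 is a open polyline drawn with `<polyline>`. Its stroke #ff8800 means engrave at S257, F3972. After flipping Y the toolpath is (272.588,79.947) → (62.160,90.973) → (299.105,22.662).

Shape 2 is a quadratic bezier drawn with `<path>`. Its stroke #ff8800 means engrave at S257, F3972. After flipping Y the toolpath is (230.806,91.477) → (252.118,81.095) → (272.714,78.661) → (292.593,84.173).

Shape 3 is a open polyline drawn with `<path>`. Its stroke #ff8800 means engrave at S257, F3972. After flipping Y the toolpath is (159.155,107.844) → (12.289,9.813) → (262.628,86.669).

Shape 4 is a open polyline drawn with `<path>`. Its stroke #ff8800 means engrave at S257, F3972. After flipping Y the toolpath is (59.267,99.683) → (336.213,93.414) → (300.285,93.274) → (93.060,15.990) → (318.867,103.494) → (254.146,6.106).

Shape 5 is a regular polygon drawn with `<polygon>`. Its stroke #ff8800 means engrave at S257, F3972. After flipping Y the toolpath is (64.305,32.443) → (86.478,29.164) → (83.199,6.991) → (61.026,10.270) → (64.305,32.443), returning to the start.

Shape 6 is a cubic bezier drawn with `<path>`. Its stroke #ff0000 means cut at S864, F1045. After flipping Y the toolpath is (34.376,80.599) → (64.128,73.235) → (110.882,47.093) → (144.819,44.852).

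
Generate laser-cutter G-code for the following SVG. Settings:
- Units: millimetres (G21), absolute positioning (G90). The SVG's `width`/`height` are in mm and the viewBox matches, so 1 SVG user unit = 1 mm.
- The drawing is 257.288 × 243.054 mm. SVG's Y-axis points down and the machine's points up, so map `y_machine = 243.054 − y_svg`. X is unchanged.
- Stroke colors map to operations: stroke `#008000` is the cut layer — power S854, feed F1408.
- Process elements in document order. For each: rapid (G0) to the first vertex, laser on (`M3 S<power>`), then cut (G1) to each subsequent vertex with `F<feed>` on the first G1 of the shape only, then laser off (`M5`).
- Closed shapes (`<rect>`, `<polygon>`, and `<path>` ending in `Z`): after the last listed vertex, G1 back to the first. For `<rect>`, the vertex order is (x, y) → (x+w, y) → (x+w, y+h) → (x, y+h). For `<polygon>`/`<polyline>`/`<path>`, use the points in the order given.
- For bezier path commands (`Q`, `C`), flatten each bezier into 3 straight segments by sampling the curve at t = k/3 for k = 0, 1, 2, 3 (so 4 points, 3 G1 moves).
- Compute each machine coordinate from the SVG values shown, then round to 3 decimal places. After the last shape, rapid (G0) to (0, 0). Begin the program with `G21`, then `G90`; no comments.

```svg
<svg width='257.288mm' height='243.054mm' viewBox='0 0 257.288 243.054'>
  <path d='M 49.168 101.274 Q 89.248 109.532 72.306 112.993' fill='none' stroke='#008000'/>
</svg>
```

G21
G90
G0 X49.168 Y141.780
M3 S854
G1 X69.552 Y136.808 F1408
G1 X77.265 Y132.901
G1 X72.306 Y130.061
M5
G0 X0.000 Y0.000

Since the viewBox matches the mm dimensions, user units are millimetres directly. The only transform is the Y-flip y_m = 243.054 − y_svg.

Shape 1 is a quadratic bezier drawn with `<path>`. Its stroke #008000 means cut at S854, F1408. After flipping Y the toolpath is (49.168,141.780) → (69.552,136.808) → (77.265,132.901) → (72.306,130.061).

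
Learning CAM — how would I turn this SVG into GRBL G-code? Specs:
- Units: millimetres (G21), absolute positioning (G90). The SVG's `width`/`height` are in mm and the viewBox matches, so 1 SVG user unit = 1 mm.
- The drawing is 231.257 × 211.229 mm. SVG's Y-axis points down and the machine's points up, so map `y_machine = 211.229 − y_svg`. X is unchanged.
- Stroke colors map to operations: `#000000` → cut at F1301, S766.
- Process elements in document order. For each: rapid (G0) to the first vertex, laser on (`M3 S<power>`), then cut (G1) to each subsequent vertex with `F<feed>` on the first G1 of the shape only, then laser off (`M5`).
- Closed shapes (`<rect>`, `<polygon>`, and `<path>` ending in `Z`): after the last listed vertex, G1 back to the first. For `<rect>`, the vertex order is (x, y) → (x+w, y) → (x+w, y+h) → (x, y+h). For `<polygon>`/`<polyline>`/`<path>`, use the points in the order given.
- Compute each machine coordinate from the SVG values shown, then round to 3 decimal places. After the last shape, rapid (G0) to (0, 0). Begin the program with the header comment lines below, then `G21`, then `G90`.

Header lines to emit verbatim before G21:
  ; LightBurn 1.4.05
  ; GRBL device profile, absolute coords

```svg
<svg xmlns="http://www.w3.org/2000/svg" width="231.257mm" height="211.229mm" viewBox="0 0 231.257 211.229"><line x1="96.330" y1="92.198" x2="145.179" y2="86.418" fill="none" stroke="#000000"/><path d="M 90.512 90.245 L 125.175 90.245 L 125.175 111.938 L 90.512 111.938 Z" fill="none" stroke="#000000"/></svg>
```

; LightBurn 1.4.05
; GRBL device profile, absolute coords
G21
G90
G0 X96.330 Y119.031
M3 S766
G1 X145.179 Y124.811 F1301
M5
G0 X90.512 Y120.984
M3 S766
G1 X125.175 Y120.984 F1301
G1 X125.175 Y99.291
G1 X90.512 Y99.291
G1 X90.512 Y120.984
M5
G0 X0.000 Y0.000

1 u = 1 mm; y_m = 211.229 − y.

[1] `<line>` line segment, #000000→cut S766 F1301: (96.330,119.031) → (145.179,124.811)

[2] `<path>` rectangle, #000000→cut S766 F1301: (90.512,120.984) → (125.175,120.984) → (125.175,99.291) → (90.512,99.291) → (90.512,120.984) (closed)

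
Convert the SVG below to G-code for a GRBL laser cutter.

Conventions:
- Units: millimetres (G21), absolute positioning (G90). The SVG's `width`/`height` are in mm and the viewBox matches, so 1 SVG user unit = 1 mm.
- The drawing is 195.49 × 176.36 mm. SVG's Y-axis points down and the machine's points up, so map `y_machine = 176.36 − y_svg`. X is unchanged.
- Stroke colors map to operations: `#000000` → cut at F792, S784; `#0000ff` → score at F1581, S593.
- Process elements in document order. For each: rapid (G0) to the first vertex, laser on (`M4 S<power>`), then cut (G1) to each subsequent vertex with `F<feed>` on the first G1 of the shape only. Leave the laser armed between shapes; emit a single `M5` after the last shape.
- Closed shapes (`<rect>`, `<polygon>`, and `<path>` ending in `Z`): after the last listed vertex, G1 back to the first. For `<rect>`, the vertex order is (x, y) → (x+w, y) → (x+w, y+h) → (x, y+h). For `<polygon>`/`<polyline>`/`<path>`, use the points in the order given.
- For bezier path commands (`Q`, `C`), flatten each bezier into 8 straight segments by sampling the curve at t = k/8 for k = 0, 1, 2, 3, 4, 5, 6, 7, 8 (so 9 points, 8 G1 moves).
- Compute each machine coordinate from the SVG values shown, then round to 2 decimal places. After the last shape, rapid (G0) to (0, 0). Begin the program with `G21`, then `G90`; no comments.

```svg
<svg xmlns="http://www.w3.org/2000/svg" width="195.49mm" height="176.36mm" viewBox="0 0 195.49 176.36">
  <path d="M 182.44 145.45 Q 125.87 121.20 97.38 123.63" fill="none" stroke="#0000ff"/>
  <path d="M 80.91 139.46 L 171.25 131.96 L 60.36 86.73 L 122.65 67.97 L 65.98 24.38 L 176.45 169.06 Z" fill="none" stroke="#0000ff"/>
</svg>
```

Since the viewBox matches the mm dimensions, user units are millimetres directly. The only transform is the Y-flip y_m = 176.36 − y_svg.

Shape 1 is a quadratic bezier drawn with `<path>`. Its stroke #0000ff means score at S593, F1581. After flipping Y the toolpath is (182.44,30.91) → (168.74,36.56) → (155.91,41.37) → (143.96,45.35) → (132.89,48.49) → (122.70,50.80) → (113.38,52.28) → (104.94,52.92) → (97.38,52.73).

Shape 2 is a closed polygon drawn with `<path>`. Its stroke #0000ff means score at S593, F1581. After flipping Y the toolpath is (80.91,36.90) → (171.25,44.40) → (60.36,89.63) → (122.65,108.39) → (65.98,151.98) → (176.45,7.30) → (80.91,36.90), returning to the start.

G21
G90
G0 X182.44 Y30.91
M4 S593
G1 X168.74 Y36.56 F1581
G1 X155.91 Y41.37
G1 X143.96 Y45.35
G1 X132.89 Y48.49
G1 X122.70 Y50.80
G1 X113.38 Y52.28
G1 X104.94 Y52.92
G1 X97.38 Y52.73
G0 X80.91 Y36.90
M4 S593
G1 X171.25 Y44.40 F1581
G1 X60.36 Y89.63
G1 X122.65 Y108.39
G1 X65.98 Y151.98
G1 X176.45 Y7.30
G1 X80.91 Y36.90
M5
G0 X0.00 Y0.00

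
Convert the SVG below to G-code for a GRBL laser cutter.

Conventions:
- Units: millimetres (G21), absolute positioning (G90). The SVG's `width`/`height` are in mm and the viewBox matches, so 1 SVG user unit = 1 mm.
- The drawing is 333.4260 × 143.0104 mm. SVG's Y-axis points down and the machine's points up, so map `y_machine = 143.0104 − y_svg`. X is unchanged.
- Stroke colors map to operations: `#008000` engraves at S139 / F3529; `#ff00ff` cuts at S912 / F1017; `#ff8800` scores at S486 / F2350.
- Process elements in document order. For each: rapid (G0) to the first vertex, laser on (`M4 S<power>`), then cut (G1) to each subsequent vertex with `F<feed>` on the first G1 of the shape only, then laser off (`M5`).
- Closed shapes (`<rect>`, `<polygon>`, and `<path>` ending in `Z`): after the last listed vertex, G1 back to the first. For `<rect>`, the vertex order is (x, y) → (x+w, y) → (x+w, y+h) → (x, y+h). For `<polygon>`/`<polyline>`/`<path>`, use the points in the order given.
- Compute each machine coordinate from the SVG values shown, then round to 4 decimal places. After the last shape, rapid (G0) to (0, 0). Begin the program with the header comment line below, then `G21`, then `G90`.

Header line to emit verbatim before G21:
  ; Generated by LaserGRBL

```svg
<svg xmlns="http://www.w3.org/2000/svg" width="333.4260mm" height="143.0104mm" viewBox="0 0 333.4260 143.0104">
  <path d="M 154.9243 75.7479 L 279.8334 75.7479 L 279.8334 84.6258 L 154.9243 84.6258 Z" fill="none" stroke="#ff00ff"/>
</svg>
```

; Generated by LaserGRBL
G21
G90
G0 X154.9243 Y67.2625
M4 S912
G1 X279.8334 Y67.2625 F1017
G1 X279.8334 Y58.3846
G1 X154.9243 Y58.3846
G1 X154.9243 Y67.2625
M5
G0 X0.0000 Y0.0000

Since the viewBox matches the mm dimensions, user units are millimetres directly. The only transform is the Y-flip y_m = 143.0104 − y_svg.

Shape 1 is a rectangle drawn with `<path>`. Its stroke #ff00ff means cut at S912, F1017. After flipping Y the toolpath is (154.9243,67.2625) → (279.8334,67.2625) → (279.8334,58.3846) → (154.9243,58.3846) → (154.9243,67.2625), returning to the start.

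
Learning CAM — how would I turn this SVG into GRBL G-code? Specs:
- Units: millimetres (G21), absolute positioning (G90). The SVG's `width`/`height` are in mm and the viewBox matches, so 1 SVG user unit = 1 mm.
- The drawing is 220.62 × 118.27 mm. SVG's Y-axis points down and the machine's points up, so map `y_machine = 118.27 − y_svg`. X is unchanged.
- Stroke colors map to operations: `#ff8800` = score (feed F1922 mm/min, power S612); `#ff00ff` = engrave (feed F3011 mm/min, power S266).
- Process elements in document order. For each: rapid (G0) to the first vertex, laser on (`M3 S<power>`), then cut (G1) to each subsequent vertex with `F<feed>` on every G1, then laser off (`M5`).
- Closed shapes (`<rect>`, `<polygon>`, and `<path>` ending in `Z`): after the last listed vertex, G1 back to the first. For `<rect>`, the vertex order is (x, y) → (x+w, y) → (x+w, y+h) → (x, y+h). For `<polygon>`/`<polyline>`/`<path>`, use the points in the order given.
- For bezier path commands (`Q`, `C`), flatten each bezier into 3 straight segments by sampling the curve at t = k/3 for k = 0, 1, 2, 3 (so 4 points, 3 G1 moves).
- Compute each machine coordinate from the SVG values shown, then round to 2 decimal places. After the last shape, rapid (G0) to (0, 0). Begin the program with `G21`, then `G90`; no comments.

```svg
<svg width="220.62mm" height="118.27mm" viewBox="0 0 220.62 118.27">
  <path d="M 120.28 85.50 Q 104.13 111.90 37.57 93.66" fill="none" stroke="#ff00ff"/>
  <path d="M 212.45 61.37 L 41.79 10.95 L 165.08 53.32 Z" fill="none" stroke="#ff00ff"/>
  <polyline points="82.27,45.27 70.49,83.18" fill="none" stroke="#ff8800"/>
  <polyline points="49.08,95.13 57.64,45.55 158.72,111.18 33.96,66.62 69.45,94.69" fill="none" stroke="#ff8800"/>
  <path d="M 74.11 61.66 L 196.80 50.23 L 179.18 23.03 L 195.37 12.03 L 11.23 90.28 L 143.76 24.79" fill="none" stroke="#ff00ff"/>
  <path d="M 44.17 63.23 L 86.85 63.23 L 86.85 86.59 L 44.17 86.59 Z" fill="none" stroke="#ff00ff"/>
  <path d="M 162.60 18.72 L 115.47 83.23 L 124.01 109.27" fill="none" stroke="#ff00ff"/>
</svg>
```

Since the viewBox matches the mm dimensions, user units are millimetres directly. The only transform is the Y-flip y_m = 118.27 − y_svg.

Shape 1 is a quadratic bezier drawn with `<path>`. Its stroke #ff00ff means engrave at S266, F3011. After flipping Y the toolpath is (120.28,32.77) → (103.91,20.13) → (76.34,17.41) → (37.57,24.61).

Shape 2 is a closed polygon drawn with `<path>`. Its stroke #ff00ff means engrave at S266, F3011. After flipping Y the toolpath is (212.45,56.90) → (41.79,107.32) → (165.08,64.95) → (212.45,56.90), returning to the start.

Shape 3 is a line segment drawn with `<polyline>`. Its stroke #ff8800 means score at S612, F1922. After flipping Y the toolpath is (82.27,73.00) → (70.49,35.09).

Shape 4 is a open polyline drawn with `<polyline>`. Its stroke #ff8800 means score at S612, F1922. After flipping Y the toolpath is (49.08,23.14) → (57.64,72.72) → (158.72,7.09) → (33.96,51.65) → (69.45,23.58).

Shape 5 is a open polyline drawn with `<path>`. Its stroke #ff00ff means engrave at S266, F3011. After flipping Y the toolpath is (74.11,56.61) → (196.80,68.04) → (179.18,95.24) → (195.37,106.24) → (11.23,27.99) → (143.76,93.48).

Shape 6 is a rectangle drawn with `<path>`. Its stroke #ff00ff means engrave at S266, F3011. After flipping Y the toolpath is (44.17,55.04) → (86.85,55.04) → (86.85,31.68) → (44.17,31.68) → (44.17,55.04), returning to the start.

Shape 7 is a open polyline drawn with `<path>`. Its stroke #ff00ff means engrave at S266, F3011. After flipping Y the toolpath is (162.60,99.55) → (115.47,35.04) → (124.01,9.00).

G21
G90
G0 X120.28 Y32.77
M3 S266
G1 X103.91 Y20.13 F3011
G1 X76.34 Y17.41 F3011
G1 X37.57 Y24.61 F3011
M5
G0 X212.45 Y56.90
M3 S266
G1 X41.79 Y107.32 F3011
G1 X165.08 Y64.95 F3011
G1 X212.45 Y56.90 F3011
M5
G0 X82.27 Y73.00
M3 S612
G1 X70.49 Y35.09 F1922
M5
G0 X49.08 Y23.14
M3 S612
G1 X57.64 Y72.72 F1922
G1 X158.72 Y7.09 F1922
G1 X33.96 Y51.65 F1922
G1 X69.45 Y23.58 F1922
M5
G0 X74.11 Y56.61
M3 S266
G1 X196.80 Y68.04 F3011
G1 X179.18 Y95.24 F3011
G1 X195.37 Y106.24 F3011
G1 X11.23 Y27.99 F3011
G1 X143.76 Y93.48 F3011
M5
G0 X44.17 Y55.04
M3 S266
G1 X86.85 Y55.04 F3011
G1 X86.85 Y31.68 F3011
G1 X44.17 Y31.68 F3011
G1 X44.17 Y55.04 F3011
M5
G0 X162.60 Y99.55
M3 S266
G1 X115.47 Y35.04 F3011
G1 X124.01 Y9.00 F3011
M5
G0 X0.00 Y0.00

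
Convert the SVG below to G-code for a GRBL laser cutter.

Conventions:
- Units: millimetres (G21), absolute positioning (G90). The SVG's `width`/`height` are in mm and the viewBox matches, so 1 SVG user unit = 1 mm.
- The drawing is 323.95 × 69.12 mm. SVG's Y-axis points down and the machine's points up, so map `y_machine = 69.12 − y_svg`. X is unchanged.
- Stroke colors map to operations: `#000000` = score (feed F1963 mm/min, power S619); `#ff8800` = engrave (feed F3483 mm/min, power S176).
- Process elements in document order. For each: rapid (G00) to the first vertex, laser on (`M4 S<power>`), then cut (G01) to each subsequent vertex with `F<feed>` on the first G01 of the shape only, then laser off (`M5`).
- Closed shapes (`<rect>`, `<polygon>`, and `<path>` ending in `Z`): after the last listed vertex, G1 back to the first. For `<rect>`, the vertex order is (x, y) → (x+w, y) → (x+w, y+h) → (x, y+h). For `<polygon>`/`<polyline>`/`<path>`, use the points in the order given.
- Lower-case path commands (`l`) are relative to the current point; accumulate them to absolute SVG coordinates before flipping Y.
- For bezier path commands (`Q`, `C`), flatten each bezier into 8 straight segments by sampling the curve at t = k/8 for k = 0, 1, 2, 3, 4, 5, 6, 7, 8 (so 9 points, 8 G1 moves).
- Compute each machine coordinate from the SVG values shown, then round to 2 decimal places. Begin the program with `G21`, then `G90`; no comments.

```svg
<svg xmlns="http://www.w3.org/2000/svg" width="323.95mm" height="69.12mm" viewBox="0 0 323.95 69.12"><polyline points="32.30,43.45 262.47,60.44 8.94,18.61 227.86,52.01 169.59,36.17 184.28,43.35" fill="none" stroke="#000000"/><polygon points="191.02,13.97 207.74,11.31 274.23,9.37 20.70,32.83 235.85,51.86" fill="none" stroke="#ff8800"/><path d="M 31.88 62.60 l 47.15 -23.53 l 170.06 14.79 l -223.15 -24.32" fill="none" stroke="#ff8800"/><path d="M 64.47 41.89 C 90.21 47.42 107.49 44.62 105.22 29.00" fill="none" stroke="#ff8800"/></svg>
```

G21
G90
G00 X32.30 Y25.67
M4 S619
G01 X262.47 Y8.68 F1963
G01 X8.94 Y50.51
G01 X227.86 Y17.11
G01 X169.59 Y32.95
G01 X184.28 Y25.77
M5
G00 X191.02 Y55.15
M4 S176
G01 X207.74 Y57.81 F3483
G01 X274.23 Y59.75
G01 X20.70 Y36.29
G01 X235.85 Y17.26
G01 X191.02 Y55.15
M5
G00 X31.88 Y6.52
M4 S176
G01 X79.03 Y30.05 F3483
G01 X249.09 Y15.26
G01 X25.94 Y39.58
M5
G00 X64.47 Y27.23
M4 S176
G01 X73.70 Y25.56 F3483
G01 X82.02 Y24.71
G01 X89.27 Y24.76
G01 X95.35 Y25.74
G01 X100.11 Y27.72
G01 X103.43 Y30.74
G01 X105.18 Y34.85
G01 X105.22 Y40.12
M5

viewBox `0 0 323.95 69.12` with mm width/height → 1 unit = 1 mm. Flip: y_m = 69.12 − y_svg.

**Shape 1** — `<polyline>` open polyline, stroke `#000000` → score (S619, F1963). Machine vertices: (32.30,25.67) → (262.47,8.68) → (8.94,50.51) → (227.86,17.11) → (169.59,32.95) → (184.28,25.77). Open path.

**Shape 2** — `<polygon>` closed polygon, stroke `#ff8800` → engrave (S176, F3483). Machine vertices: (191.02,55.15) → (207.74,57.81) → (274.23,59.75) → (20.70,36.29) → (235.85,17.26) → (191.02,55.15). Closed: final G1 returns to the first vertex.

**Shape 3** — `<path>` open polyline, stroke `#ff8800` → engrave (S176, F3483). Machine vertices: (31.88,6.52) → (79.03,30.05) → (249.09,15.26) → (25.94,39.58). Open path.

**Shape 4** — `<path>` cubic bezier, stroke `#ff8800` → engrave (S176, F3483). Control points (SVG): P0=(64.47,41.89), P1=(90.21,47.42), P2=(107.49,44.62), P3=(105.22,29.00); sampled at t=k/8. Machine vertices: (64.47,27.23) → (73.70,25.56) → (82.02,24.71) → (89.27,24.76) → (95.35,25.74) → (100.11,27.72) → (103.43,30.74) → (105.18,34.85) → (105.22,40.12). Open path.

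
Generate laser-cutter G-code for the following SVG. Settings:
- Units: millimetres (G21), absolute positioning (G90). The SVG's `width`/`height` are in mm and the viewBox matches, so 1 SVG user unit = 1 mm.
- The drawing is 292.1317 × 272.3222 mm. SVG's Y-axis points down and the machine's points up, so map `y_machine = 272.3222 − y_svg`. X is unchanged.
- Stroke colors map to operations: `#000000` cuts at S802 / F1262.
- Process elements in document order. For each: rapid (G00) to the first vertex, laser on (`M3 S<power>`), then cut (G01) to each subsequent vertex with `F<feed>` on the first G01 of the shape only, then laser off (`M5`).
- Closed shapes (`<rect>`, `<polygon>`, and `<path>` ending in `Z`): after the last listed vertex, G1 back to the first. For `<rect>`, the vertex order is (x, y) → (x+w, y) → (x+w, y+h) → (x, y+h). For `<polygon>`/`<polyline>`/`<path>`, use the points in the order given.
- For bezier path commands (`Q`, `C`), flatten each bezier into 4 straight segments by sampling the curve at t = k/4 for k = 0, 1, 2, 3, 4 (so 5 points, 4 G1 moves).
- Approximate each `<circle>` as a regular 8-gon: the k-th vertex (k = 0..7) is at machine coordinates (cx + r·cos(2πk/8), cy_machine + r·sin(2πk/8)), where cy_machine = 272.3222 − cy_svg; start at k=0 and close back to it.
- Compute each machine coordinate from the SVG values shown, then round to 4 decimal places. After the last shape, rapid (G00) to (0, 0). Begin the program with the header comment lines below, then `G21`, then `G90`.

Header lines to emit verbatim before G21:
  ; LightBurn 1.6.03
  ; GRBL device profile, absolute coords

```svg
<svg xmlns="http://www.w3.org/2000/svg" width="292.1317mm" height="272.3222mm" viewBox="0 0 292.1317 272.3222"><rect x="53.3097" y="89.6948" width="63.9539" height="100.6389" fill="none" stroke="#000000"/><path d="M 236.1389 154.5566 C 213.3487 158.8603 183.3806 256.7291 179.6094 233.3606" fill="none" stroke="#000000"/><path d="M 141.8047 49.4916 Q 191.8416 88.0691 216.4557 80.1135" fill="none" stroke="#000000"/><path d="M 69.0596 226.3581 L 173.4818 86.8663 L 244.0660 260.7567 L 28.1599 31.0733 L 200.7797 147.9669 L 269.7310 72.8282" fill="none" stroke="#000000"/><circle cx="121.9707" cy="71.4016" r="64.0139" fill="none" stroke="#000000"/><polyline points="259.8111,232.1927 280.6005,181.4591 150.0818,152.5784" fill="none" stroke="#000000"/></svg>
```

; LightBurn 1.6.03
; GRBL device profile, absolute coords
G21
G90
G00 X53.3097 Y182.6274
M3 S802
G01 X117.2636 Y182.6274 F1262
G01 X117.2636 Y81.9885
G01 X53.3097 Y81.9885
G01 X53.3097 Y182.6274
M5
G00 X236.1389 Y117.7656
M3 S802
G01 X218.2219 Y100.3507 F1262
G01 X200.7420 Y67.9865
G01 X186.8282 Y40.8109
G01 X179.6094 Y38.9616
M5
G00 X141.8047 Y222.8306
M3 S802
G01 X165.2342 Y206.4502 F1262
G01 X185.4859 Y195.8864
G01 X202.5597 Y191.1392
G01 X216.4557 Y192.2087
M5
G00 X69.0596 Y45.9641
M3 S802
G01 X173.4818 Y185.4559 F1262
G01 X244.0660 Y11.5655
G01 X28.1599 Y241.2489
G01 X200.7797 Y124.3553
G01 X269.7310 Y199.4940
M5
G00 X185.9846 Y200.9206
M3 S802
G01 X167.2354 Y246.1853 F1262
G01 X121.9707 Y264.9345
G01 X76.7060 Y246.1853
G01 X57.9568 Y200.9206
G01 X76.7060 Y155.6559
G01 X121.9707 Y136.9067
G01 X167.2354 Y155.6559
G01 X185.9846 Y200.9206
M5
G00 X259.8111 Y40.1295
M3 S802
G01 X280.6005 Y90.8631 F1262
G01 X150.0818 Y119.7438
M5
G00 X0.0000 Y0.0000

1 u = 1 mm; y_m = 272.3222 − y.

[1] `<rect>` rectangle, #000000→cut S802 F1262: (53.3097,182.6274) → (117.2636,182.6274) → (117.2636,81.9885) → (53.3097,81.9885) → (53.3097,182.6274) (closed)

[2] `<path>` cubic bezier, #000000→cut S802 F1262: (236.1389,117.7656) → (218.2219,100.3507) → (200.7420,67.9865) → (186.8282,40.8109) → (179.6094,38.9616)

[3] `<path>` quadratic bezier, #000000→cut S802 F1262: (141.8047,222.8306) → (165.2342,206.4502) → (185.4859,195.8864) → (202.5597,191.1392) → (216.4557,192.2087)

[4] `<path>` open polyline, #000000→cut S802 F1262: (69.0596,45.9641) → (173.4818,185.4559) → (244.0660,11.5655) → (28.1599,241.2489) → (200.7797,124.3553) → (269.7310,199.4940)

[5] `<circle>` circle, #000000→cut S802 F1262: (185.9846,200.9206) → (167.2354,246.1853) → (121.9707,264.9345) → (76.7060,246.1853) → (57.9568,200.9206) → (76.7060,155.6559) → (121.9707,136.9067) → (167.2354,155.6559) → (185.9846,200.9206) (closed)

[6] `<polyline>` open polyline, #000000→cut S802 F1262: (259.8111,40.1295) → (280.6005,90.8631) → (150.0818,119.7438)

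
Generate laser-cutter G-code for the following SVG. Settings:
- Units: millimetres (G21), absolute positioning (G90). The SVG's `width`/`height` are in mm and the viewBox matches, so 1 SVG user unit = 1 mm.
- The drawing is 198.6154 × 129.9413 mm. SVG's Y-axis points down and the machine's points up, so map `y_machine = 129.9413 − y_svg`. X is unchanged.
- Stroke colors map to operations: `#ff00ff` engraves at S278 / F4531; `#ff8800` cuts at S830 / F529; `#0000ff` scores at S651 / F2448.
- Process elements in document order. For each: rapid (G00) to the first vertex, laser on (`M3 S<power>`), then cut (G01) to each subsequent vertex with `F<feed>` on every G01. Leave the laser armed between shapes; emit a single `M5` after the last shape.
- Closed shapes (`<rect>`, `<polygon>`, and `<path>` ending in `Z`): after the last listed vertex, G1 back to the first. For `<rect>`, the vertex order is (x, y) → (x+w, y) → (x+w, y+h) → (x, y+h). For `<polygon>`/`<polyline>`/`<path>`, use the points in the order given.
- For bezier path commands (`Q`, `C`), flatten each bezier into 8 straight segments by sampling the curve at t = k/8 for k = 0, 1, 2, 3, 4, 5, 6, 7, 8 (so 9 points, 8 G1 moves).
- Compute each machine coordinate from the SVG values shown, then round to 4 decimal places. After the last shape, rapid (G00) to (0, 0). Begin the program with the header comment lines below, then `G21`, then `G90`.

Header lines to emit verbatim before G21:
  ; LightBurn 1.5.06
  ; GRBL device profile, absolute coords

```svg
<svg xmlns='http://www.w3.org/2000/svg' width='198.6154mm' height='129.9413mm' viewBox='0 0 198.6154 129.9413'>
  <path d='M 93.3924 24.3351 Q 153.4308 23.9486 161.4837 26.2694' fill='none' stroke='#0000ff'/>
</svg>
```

; LightBurn 1.5.06
; GRBL device profile, absolute coords
G21
G90
G00 X93.3924 Y105.6062
M3 S651
G01 X107.5897 Y105.6605 F2448
G01 X120.1625 Y105.6302 F2448
G01 X131.1107 Y105.5154 F2448
G01 X140.4344 Y105.3159 F2448
G01 X148.1336 Y105.0318 F2448
G01 X154.2082 Y104.6631 F2448
G01 X158.6582 Y104.2098 F2448
G01 X161.4837 Y103.6719 F2448
M5
G00 X0.0000 Y0.0000

1 u = 1 mm; y_m = 129.9413 − y.

[1] `<path>` quadratic bezier, #0000ff→score S651 F2448: (93.3924,105.6062) → (107.5897,105.6605) → (120.1625,105.6302) → (131.1107,105.5154) → (140.4344,105.3159) → (148.1336,105.0318) → (154.2082,104.6631) → (158.6582,104.2098) → (161.4837,103.6719)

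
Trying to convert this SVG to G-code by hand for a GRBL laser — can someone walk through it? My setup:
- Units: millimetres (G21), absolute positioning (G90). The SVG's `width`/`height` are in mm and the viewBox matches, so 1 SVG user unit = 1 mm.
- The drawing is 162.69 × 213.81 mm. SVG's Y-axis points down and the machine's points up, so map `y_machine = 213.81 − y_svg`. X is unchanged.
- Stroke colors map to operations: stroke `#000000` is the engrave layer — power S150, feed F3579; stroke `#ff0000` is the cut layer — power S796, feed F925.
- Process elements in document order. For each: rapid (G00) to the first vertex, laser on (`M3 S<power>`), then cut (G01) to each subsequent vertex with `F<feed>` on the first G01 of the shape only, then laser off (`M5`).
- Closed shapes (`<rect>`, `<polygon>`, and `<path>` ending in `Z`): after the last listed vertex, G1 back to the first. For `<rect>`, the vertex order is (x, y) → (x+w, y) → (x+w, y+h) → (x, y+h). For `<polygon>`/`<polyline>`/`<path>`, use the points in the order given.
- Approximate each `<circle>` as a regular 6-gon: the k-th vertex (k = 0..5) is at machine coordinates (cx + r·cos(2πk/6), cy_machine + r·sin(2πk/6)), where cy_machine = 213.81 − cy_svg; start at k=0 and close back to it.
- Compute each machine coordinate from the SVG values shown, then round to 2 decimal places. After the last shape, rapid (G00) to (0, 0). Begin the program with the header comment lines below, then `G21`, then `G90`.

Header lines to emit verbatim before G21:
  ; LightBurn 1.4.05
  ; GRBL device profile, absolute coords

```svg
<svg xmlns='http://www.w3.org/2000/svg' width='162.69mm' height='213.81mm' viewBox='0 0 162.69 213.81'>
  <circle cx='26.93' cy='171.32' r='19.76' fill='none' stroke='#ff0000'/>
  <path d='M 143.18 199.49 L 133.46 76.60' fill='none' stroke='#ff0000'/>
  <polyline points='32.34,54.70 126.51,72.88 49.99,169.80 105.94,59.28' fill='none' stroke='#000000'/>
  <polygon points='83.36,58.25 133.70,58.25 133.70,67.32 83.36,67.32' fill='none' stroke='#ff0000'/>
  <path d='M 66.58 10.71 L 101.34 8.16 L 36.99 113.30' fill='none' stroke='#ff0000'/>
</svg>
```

1 u = 1 mm; y_m = 213.81 − y.

[1] `<circle>` circle, #ff0000→cut S796 F925: (46.69,42.49) → (36.81,59.60) → (17.05,59.60) → (7.17,42.49) → (17.05,25.38) → (36.81,25.38) → (46.69,42.49) (closed)

[2] `<path>` line segment, #ff0000→cut S796 F925: (143.18,14.32) → (133.46,137.21)

[3] `<polyline>` open polyline, #000000→engrave S150 F3579: (32.34,159.11) → (126.51,140.93) → (49.99,44.01) → (105.94,154.53)

[4] `<polygon>` rectangle, #ff0000→cut S796 F925: (83.36,155.56) → (133.70,155.56) → (133.70,146.49) → (83.36,146.49) → (83.36,155.56) (closed)

[5] `<path>` open polyline, #ff0000→cut S796 F925: (66.58,203.10) → (101.34,205.65) → (36.99,100.51)

; LightBurn 1.4.05
; GRBL device profile, absolute coords
G21
G90
G00 X46.69 Y42.49
M3 S796
G01 X36.81 Y59.60 F925
G01 X17.05 Y59.60
G01 X7.17 Y42.49
G01 X17.05 Y25.38
G01 X36.81 Y25.38
G01 X46.69 Y42.49
M5
G00 X143.18 Y14.32
M3 S796
G01 X133.46 Y137.21 F925
M5
G00 X32.34 Y159.11
M3 S150
G01 X126.51 Y140.93 F3579
G01 X49.99 Y44.01
G01 X105.94 Y154.53
M5
G00 X83.36 Y155.56
M3 S796
G01 X133.70 Y155.56 F925
G01 X133.70 Y146.49
G01 X83.36 Y146.49
G01 X83.36 Y155.56
M5
G00 X66.58 Y203.10
M3 S796
G01 X101.34 Y205.65 F925
G01 X36.99 Y100.51
M5
G00 X0.00 Y0.00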